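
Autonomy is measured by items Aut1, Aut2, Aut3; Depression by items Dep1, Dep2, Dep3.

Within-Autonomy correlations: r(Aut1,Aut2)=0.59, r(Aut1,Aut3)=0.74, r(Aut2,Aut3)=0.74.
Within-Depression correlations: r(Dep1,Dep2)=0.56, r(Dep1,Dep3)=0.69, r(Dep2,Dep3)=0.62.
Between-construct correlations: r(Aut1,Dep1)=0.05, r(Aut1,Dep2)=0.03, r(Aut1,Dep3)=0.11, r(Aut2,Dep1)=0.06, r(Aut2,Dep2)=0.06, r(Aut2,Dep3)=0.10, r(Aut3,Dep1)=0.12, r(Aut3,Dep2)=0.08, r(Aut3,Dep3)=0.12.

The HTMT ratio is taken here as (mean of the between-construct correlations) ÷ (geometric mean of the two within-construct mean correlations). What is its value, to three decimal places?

Mean heterotrait r = 0.73/9 = 0.0811.
Mean within-Aut = 2.07/3 = 0.6900; mean within-Dep = 1.87/3 = 0.6233.
Geometric mean = √(0.6900 × 0.6233) = 0.6558.
HTMT = 0.0811 / 0.6558 = 0.124.

0.124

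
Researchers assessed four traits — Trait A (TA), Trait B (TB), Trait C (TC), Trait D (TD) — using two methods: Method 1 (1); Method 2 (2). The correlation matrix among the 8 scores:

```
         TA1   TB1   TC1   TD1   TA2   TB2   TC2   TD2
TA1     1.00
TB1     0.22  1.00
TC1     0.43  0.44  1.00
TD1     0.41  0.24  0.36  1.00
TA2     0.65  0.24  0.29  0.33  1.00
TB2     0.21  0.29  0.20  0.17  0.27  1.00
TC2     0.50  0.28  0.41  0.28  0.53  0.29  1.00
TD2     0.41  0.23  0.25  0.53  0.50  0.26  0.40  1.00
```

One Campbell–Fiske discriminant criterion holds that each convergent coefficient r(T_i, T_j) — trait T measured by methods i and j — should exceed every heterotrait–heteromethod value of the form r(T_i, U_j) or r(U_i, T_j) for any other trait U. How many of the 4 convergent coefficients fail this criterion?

Convergent coefficients and their comparison sets:
TA (methods 1·2): 0.65 vs {0.21, 0.24, 0.50, 0.29, 0.41, 0.33} → pass.
TB (methods 1·2): 0.29 vs {0.24, 0.21, 0.28, 0.20, 0.23, 0.17} → pass.
TC (methods 1·2): 0.41 vs {0.29, 0.50, 0.20, 0.28, 0.25, 0.28} → fail.
TD (methods 1·2): 0.53 vs {0.33, 0.41, 0.17, 0.23, 0.28, 0.25} → pass.
1 of 4 fail.

1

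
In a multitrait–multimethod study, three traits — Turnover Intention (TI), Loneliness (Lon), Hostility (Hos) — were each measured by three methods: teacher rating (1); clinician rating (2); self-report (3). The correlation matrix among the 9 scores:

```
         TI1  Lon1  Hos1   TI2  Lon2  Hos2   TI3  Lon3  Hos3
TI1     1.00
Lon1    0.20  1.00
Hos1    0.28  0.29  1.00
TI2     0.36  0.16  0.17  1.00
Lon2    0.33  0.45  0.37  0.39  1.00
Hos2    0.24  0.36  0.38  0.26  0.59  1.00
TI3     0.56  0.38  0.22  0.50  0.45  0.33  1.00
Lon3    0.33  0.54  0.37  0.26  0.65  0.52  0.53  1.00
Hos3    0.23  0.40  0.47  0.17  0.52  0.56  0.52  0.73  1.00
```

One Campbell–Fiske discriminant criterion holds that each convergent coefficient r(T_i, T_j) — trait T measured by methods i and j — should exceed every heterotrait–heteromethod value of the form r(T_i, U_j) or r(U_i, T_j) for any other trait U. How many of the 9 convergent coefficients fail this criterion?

Checking each validity diagonal entry against its comparison values:
TI (methods 1·2): 0.36 vs {0.33, 0.16, 0.24, 0.17} → pass.
TI (methods 1·3): 0.56 vs {0.33, 0.38, 0.23, 0.22} → pass.
TI (methods 2·3): 0.50 vs {0.26, 0.45, 0.17, 0.33} → pass.
Lon (methods 1·2): 0.45 vs {0.16, 0.33, 0.36, 0.37} → pass.
Lon (methods 1·3): 0.54 vs {0.38, 0.33, 0.40, 0.37} → pass.
Lon (methods 2·3): 0.65 vs {0.45, 0.26, 0.52, 0.52} → pass.
Hos (methods 1·2): 0.38 vs {0.17, 0.24, 0.37, 0.36} → pass.
Hos (methods 1·3): 0.47 vs {0.22, 0.23, 0.37, 0.40} → pass.
Hos (methods 2·3): 0.56 vs {0.33, 0.17, 0.52, 0.52} → pass.
0 of 9 fail.

0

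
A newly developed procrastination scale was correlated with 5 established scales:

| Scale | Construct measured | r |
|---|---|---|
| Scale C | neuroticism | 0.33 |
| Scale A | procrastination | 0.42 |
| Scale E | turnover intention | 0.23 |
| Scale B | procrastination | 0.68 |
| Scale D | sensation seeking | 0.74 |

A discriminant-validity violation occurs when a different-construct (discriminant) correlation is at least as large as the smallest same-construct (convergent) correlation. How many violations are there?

1

Convergent (same construct = procrastination): Scale A, Scale B.
Smallest convergent = 0.42. Discriminant values: 0.33, 0.23, 0.74; count ≥ 0.42 → 1.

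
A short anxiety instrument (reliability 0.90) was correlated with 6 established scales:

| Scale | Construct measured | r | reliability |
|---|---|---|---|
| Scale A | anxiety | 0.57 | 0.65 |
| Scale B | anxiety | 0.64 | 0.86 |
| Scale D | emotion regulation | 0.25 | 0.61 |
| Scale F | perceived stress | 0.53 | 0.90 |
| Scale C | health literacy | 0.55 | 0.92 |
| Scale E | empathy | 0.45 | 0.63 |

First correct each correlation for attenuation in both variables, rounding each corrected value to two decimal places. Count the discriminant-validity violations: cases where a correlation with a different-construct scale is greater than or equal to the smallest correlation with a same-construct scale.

0

Disattenuated r (r / √(r_scale · r_new)):
  Scale A (conv): 0.57 / √(0.65·0.90) = 0.75
  Scale B (conv): 0.64 / √(0.86·0.90) = 0.73
  Scale D (disc): 0.25 / √(0.61·0.90) = 0.34
  Scale F (disc): 0.53 / √(0.90·0.90) = 0.59
  Scale C (disc): 0.55 / √(0.92·0.90) = 0.60
  Scale E (disc): 0.45 / √(0.63·0.90) = 0.60
Smallest convergent = 0.73. Discriminant values: 0.34, 0.59, 0.60, 0.60; count ≥ 0.73 → 0.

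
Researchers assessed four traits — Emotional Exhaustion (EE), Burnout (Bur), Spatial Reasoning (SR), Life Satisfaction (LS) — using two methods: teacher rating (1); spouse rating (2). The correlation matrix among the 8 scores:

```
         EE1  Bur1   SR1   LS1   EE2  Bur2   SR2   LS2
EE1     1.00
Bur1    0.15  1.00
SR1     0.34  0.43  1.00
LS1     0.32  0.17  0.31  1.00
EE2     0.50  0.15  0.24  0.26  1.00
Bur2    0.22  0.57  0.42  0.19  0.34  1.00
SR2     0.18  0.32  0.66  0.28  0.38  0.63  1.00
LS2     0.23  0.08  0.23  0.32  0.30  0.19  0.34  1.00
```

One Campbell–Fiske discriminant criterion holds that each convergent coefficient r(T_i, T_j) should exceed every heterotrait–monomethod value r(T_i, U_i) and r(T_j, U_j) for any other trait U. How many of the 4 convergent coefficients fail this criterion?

Checking each validity diagonal entry against its comparison values:
EE (methods 1·2): 0.50 vs {0.15, 0.34, 0.34, 0.38, 0.32, 0.30} → pass.
Bur (methods 1·2): 0.57 vs {0.15, 0.34, 0.43, 0.63, 0.17, 0.19} → fail.
SR (methods 1·2): 0.66 vs {0.34, 0.38, 0.43, 0.63, 0.31, 0.34} → pass.
LS (methods 1·2): 0.32 vs {0.32, 0.30, 0.17, 0.19, 0.31, 0.34} → fail.
2 of 4 fail.

2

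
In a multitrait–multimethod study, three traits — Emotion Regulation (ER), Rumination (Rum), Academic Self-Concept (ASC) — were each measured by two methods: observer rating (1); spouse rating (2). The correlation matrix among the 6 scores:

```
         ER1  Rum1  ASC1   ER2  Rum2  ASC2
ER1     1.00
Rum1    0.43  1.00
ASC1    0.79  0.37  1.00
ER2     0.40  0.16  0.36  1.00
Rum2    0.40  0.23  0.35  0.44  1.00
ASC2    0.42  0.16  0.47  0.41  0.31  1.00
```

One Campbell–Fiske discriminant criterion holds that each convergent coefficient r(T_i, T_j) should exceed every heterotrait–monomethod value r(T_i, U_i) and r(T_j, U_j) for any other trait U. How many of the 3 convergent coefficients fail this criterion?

3

Checking each validity diagonal entry against its comparison values:
ER (methods 1·2): 0.40 vs {0.43, 0.44, 0.79, 0.41} → fail.
Rum (methods 1·2): 0.23 vs {0.43, 0.44, 0.37, 0.31} → fail.
ASC (methods 1·2): 0.47 vs {0.79, 0.41, 0.37, 0.31} → fail.
3 of 3 fail.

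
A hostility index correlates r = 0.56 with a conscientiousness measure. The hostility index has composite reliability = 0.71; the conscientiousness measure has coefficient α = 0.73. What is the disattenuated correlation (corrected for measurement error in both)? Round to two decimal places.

0.78

r_true = r_obs / √(r_xx · r_yy) = 0.56 / √(0.71 × 0.73) = 0.56 / √0.5183 = 0.56 / 0.7199 ≈ 0.78.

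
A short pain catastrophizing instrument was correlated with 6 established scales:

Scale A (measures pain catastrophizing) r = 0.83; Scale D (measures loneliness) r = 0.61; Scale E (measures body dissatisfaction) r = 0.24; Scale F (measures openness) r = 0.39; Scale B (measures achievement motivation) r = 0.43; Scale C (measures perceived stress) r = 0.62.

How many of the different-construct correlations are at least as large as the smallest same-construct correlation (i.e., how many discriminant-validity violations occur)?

0

Convergent (same construct = pain catastrophizing): Scale A.
Smallest convergent = 0.83. Discriminant values: 0.61, 0.24, 0.39, 0.43, 0.62; count ≥ 0.83 → 0.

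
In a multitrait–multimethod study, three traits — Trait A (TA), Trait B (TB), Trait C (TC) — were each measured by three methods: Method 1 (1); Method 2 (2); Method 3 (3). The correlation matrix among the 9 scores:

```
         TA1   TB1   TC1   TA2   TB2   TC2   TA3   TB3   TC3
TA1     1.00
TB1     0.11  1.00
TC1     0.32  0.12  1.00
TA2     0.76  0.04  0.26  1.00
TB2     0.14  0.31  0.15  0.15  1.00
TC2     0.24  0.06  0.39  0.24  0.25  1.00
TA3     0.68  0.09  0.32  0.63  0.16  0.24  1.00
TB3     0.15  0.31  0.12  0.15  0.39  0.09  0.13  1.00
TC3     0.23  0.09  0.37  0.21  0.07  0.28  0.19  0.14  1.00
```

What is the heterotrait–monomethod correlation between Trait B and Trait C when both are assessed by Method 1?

Different traits, same method: r(TB1, TC1) = 0.12.

0.12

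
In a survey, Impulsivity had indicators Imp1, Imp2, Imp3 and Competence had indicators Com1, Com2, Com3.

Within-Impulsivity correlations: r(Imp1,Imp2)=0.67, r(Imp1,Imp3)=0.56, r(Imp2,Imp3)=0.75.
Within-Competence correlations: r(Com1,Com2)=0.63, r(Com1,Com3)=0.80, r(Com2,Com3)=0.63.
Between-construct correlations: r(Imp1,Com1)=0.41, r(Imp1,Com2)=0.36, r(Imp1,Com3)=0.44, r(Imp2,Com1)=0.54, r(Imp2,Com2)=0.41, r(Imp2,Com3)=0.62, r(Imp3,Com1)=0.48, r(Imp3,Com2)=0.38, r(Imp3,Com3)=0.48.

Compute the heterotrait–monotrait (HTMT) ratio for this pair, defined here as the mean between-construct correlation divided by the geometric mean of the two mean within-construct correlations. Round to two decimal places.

0.68

Between-construct mean = 4.12/9 = 0.4578.
Mean within-Imp = 1.98/3 = 0.6600; mean within-Com = 2.06/3 = 0.6867.
Geometric mean = √(0.6600 × 0.6867) = 0.6732.
HTMT = 0.4578 / 0.6732 = 0.68.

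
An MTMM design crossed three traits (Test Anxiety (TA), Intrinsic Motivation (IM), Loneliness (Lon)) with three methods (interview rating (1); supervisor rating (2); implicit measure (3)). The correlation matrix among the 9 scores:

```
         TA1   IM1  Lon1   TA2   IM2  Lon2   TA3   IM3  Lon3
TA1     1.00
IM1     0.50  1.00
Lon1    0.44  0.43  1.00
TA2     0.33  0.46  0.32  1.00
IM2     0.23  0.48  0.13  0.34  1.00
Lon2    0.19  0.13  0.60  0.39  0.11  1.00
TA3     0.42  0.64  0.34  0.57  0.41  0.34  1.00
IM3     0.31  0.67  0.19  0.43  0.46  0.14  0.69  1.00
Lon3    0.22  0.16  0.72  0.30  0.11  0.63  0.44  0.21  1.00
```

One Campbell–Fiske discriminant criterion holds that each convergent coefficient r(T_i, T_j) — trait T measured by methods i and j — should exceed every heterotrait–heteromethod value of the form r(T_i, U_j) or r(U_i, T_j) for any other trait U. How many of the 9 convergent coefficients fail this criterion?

Each convergent coefficient versus the relevant comparison correlations:
TA (methods 1·2): 0.33 vs {0.23, 0.46, 0.19, 0.32} → fail.
TA (methods 1·3): 0.42 vs {0.31, 0.64, 0.22, 0.34} → fail.
TA (methods 2·3): 0.57 vs {0.43, 0.41, 0.30, 0.34} → pass.
IM (methods 1·2): 0.48 vs {0.46, 0.23, 0.13, 0.13} → pass.
IM (methods 1·3): 0.67 vs {0.64, 0.31, 0.16, 0.19} → pass.
IM (methods 2·3): 0.46 vs {0.41, 0.43, 0.11, 0.14} → pass.
Lon (methods 1·2): 0.60 vs {0.32, 0.19, 0.13, 0.13} → pass.
Lon (methods 1·3): 0.72 vs {0.34, 0.22, 0.19, 0.16} → pass.
Lon (methods 2·3): 0.63 vs {0.34, 0.30, 0.14, 0.11} → pass.
2 of 9 fail.

2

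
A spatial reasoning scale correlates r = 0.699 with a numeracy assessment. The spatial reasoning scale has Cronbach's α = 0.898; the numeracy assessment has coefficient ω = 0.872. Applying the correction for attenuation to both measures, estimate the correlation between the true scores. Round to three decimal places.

0.790

r_true = r_obs / √(r_xx · r_yy) = 0.699 / √(0.898 × 0.872) = 0.699 / √0.783056 = 0.699 / 0.8849 ≈ 0.790.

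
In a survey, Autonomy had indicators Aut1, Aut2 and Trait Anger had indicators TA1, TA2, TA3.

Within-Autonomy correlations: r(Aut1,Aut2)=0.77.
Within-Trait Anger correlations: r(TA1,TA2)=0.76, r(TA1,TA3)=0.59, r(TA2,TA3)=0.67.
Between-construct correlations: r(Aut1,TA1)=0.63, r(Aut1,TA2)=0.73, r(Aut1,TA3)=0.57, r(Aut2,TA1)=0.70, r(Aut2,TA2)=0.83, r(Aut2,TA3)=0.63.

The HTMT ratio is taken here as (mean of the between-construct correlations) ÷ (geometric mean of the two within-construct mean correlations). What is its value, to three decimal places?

0.947

Between-construct mean = 4.09/6 = 0.6817.
Mean within-Aut = 0.77/1 = 0.7700; mean within-TA = 2.02/3 = 0.6733.
Geometric mean = √(0.7700 × 0.6733) = 0.7200.
HTMT = 0.6817 / 0.7200 = 0.947.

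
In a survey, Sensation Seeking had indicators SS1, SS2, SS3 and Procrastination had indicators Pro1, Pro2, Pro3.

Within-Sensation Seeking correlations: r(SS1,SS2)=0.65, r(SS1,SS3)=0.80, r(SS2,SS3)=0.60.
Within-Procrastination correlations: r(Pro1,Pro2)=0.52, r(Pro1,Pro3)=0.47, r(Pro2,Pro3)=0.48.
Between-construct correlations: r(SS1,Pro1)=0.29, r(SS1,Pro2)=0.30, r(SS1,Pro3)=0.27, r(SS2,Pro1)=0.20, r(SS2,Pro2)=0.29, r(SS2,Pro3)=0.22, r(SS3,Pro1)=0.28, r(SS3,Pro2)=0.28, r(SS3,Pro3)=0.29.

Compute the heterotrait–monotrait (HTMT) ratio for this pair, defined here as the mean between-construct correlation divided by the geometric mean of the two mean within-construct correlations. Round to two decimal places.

0.46

Between-construct mean = 2.42/9 = 0.2689.
Mean within-SS = 2.05/3 = 0.6833; mean within-Pro = 1.47/3 = 0.4900.
Geometric mean = √(0.6833 × 0.4900) = 0.5786.
HTMT = 0.2689 / 0.5786 = 0.46.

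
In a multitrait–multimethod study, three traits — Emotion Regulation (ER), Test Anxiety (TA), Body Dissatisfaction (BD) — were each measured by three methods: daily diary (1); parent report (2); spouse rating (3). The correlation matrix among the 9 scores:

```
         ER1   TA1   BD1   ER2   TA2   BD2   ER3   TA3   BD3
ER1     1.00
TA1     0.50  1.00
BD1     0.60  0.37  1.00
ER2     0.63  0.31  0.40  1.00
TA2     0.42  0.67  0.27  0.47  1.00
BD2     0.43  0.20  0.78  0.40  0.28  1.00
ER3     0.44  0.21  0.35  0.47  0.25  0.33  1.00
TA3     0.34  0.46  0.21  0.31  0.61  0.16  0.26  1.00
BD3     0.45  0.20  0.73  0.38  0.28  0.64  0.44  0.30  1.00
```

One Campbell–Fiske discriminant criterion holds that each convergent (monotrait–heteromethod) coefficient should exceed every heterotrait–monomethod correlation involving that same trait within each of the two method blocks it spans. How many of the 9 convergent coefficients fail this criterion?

Checking each validity diagonal entry against its comparison values:
ER (methods 1·2): 0.63 vs {0.50, 0.47, 0.60, 0.40} → pass.
ER (methods 1·3): 0.44 vs {0.50, 0.26, 0.60, 0.44} → fail.
ER (methods 2·3): 0.47 vs {0.47, 0.26, 0.40, 0.44} → fail.
TA (methods 1·2): 0.67 vs {0.50, 0.47, 0.37, 0.28} → pass.
TA (methods 1·3): 0.46 vs {0.50, 0.26, 0.37, 0.30} → fail.
TA (methods 2·3): 0.61 vs {0.47, 0.26, 0.28, 0.30} → pass.
BD (methods 1·2): 0.78 vs {0.60, 0.40, 0.37, 0.28} → pass.
BD (methods 1·3): 0.73 vs {0.60, 0.44, 0.37, 0.30} → pass.
BD (methods 2·3): 0.64 vs {0.40, 0.44, 0.28, 0.30} → pass.
3 of 9 fail.

3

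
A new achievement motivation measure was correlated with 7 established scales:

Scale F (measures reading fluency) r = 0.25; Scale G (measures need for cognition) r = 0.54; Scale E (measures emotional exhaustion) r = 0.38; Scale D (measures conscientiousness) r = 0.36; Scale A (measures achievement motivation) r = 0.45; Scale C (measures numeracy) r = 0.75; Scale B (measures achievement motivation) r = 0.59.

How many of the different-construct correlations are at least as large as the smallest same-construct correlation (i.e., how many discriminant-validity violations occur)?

Convergent (same construct = achievement motivation): Scale A, Scale B.
Smallest convergent = 0.45. Discriminant values: 0.25, 0.54, 0.38, 0.36, 0.75; count ≥ 0.45 → 2.

2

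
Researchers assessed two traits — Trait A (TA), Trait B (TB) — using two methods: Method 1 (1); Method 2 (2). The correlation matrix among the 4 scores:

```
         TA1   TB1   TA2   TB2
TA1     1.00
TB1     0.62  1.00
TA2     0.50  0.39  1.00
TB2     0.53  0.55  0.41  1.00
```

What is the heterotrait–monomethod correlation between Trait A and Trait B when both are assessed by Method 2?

Different traits, same method: r(TA2, TB2) = 0.41.

0.41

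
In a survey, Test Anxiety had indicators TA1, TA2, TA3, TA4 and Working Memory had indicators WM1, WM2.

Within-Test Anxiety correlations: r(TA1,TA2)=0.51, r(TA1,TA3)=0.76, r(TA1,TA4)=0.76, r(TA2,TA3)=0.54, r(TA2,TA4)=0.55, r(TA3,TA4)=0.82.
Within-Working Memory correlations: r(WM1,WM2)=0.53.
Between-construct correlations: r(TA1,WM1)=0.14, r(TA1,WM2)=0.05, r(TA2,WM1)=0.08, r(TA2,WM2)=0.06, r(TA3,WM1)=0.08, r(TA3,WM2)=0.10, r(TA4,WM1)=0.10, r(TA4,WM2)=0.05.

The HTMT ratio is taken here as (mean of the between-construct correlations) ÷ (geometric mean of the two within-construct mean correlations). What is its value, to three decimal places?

0.140

Between-construct mean = 0.66/8 = 0.0825.
Mean within-TA = 3.94/6 = 0.6567; mean within-WM = 0.53/1 = 0.5300.
Geometric mean = √(0.6567 × 0.5300) = 0.5900.
HTMT = 0.0825 / 0.5900 = 0.140.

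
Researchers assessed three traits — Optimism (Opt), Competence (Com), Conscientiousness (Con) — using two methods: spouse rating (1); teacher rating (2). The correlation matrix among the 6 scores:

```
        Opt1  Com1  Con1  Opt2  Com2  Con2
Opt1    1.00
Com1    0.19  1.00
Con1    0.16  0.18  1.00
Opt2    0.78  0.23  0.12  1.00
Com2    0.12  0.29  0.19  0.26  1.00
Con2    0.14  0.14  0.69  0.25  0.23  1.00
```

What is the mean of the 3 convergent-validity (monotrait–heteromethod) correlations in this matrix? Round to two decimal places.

0.59

Convergent values: 0.78, 0.29, 0.69; mean = 1.76/3 = 0.59.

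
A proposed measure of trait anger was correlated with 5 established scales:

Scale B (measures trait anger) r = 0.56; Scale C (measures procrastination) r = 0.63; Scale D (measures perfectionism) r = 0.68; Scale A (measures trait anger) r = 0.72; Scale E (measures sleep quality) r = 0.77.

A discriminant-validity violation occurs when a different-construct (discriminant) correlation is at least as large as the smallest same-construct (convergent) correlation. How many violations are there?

Convergent (same construct = trait anger): Scale B, Scale A.
Smallest convergent = 0.56. Discriminant values: 0.63, 0.68, 0.77; count ≥ 0.56 → 3.

3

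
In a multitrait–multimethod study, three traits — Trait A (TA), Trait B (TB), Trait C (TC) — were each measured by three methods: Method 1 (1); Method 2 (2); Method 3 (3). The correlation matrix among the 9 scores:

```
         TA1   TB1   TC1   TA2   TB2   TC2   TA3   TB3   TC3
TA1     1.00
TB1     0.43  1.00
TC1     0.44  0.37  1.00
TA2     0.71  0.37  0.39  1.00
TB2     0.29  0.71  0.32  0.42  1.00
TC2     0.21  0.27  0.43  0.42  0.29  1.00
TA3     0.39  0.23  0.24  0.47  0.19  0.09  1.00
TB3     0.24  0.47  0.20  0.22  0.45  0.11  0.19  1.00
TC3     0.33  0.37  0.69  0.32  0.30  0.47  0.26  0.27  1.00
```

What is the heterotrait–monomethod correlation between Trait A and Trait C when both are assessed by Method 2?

Different traits, same method: r(TA2, TC2) = 0.42.

0.42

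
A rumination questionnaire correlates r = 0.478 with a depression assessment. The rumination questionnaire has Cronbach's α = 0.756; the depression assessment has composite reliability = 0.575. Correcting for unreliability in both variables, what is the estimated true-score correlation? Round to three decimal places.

0.725

r_true = r_obs / √(r_xx · r_yy) = 0.478 / √(0.756 × 0.575) = 0.478 / √0.434700 = 0.478 / 0.6593 ≈ 0.725.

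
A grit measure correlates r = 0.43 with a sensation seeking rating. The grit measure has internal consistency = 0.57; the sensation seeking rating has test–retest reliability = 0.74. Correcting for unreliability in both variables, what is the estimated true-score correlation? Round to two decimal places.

r_true = r_obs / √(r_xx · r_yy) = 0.43 / √(0.57 × 0.74) = 0.43 / √0.4218 = 0.43 / 0.6495 ≈ 0.66.

0.66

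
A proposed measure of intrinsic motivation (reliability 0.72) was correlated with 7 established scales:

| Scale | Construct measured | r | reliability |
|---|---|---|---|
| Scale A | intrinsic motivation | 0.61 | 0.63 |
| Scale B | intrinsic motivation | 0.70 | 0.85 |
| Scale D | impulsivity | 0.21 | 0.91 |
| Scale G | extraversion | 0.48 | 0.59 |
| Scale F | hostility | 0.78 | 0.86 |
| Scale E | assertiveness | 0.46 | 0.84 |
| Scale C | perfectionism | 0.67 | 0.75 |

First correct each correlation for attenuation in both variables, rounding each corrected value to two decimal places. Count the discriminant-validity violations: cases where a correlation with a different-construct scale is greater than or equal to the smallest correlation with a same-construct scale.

Disattenuated r (r / √(r_scale · r_new)):
  Scale A (conv): 0.61 / √(0.63·0.72) = 0.91
  Scale B (conv): 0.70 / √(0.85·0.72) = 0.89
  Scale D (disc): 0.21 / √(0.91·0.72) = 0.26
  Scale G (disc): 0.48 / √(0.59·0.72) = 0.74
  Scale F (disc): 0.78 / √(0.86·0.72) = 0.99
  Scale E (disc): 0.46 / √(0.84·0.72) = 0.59
  Scale C (disc): 0.67 / √(0.75·0.72) = 0.91
Smallest convergent = 0.89. Discriminant values: 0.26, 0.74, 0.99, 0.59, 0.91; count ≥ 0.89 → 2.

2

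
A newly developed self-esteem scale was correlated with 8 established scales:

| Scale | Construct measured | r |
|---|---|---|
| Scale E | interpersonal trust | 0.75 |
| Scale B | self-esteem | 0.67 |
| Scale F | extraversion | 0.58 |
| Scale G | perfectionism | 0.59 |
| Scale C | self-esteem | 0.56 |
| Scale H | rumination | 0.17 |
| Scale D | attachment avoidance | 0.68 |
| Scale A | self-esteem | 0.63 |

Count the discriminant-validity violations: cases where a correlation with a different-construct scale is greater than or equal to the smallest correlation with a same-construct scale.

Convergent (same construct = self-esteem): Scale B, Scale C, Scale A.
Smallest convergent = 0.56. Discriminant values: 0.75, 0.58, 0.59, 0.17, 0.68; count ≥ 0.56 → 4.

4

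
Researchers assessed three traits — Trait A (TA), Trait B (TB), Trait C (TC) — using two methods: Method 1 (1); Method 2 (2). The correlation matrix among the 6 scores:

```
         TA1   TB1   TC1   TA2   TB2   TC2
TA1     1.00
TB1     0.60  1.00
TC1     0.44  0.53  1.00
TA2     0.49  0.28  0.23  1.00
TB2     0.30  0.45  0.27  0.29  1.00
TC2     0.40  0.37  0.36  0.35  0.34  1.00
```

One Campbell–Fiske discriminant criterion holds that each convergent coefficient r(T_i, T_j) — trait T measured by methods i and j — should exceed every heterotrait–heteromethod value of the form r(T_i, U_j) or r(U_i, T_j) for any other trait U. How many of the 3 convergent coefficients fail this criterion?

Checking each validity diagonal entry against its comparison values:
TA (methods 1·2): 0.49 vs {0.30, 0.28, 0.40, 0.23} → pass.
TB (methods 1·2): 0.45 vs {0.28, 0.30, 0.37, 0.27} → pass.
TC (methods 1·2): 0.36 vs {0.23, 0.40, 0.27, 0.37} → fail.
1 of 3 fail.

1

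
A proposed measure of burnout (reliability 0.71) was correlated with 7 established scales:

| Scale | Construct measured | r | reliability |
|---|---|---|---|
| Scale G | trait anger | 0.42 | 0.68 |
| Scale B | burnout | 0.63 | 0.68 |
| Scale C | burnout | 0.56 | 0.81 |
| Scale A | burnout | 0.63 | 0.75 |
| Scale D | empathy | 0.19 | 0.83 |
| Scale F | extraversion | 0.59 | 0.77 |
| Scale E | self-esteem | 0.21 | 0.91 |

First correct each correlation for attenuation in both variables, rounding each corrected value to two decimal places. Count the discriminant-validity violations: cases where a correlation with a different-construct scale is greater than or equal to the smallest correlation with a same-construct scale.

Disattenuated r (r / √(r_scale · r_new)):
  Scale G (disc): 0.42 / √(0.68·0.71) = 0.60
  Scale B (conv): 0.63 / √(0.68·0.71) = 0.91
  Scale C (conv): 0.56 / √(0.81·0.71) = 0.74
  Scale A (conv): 0.63 / √(0.75·0.71) = 0.86
  Scale D (disc): 0.19 / √(0.83·0.71) = 0.25
  Scale F (disc): 0.59 / √(0.77·0.71) = 0.80
  Scale E (disc): 0.21 / √(0.91·0.71) = 0.26
Smallest convergent = 0.74. Discriminant values: 0.60, 0.25, 0.80, 0.26; count ≥ 0.74 → 1.

1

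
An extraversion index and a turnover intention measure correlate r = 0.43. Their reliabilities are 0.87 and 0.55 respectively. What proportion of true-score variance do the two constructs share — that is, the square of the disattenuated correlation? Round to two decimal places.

Disattenuated r = 0.43 / √(0.87 × 0.55) = 0.43 / 0.6917 = 0.6217.
Shared true-score variance = 0.6217² = 0.3865 ≈ 0.39.

0.39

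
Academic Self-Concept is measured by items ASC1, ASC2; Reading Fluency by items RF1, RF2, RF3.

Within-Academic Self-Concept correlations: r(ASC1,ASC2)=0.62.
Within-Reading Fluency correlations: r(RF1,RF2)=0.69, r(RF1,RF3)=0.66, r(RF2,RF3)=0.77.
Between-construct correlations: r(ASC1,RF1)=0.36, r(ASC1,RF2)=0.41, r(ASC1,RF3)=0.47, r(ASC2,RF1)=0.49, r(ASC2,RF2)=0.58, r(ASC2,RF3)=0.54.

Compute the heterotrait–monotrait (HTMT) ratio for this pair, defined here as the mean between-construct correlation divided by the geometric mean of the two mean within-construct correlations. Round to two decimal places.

Mean between = 2.85/6 = 0.4750.
Mean within-ASC = 0.62/1 = 0.6200; mean within-RF = 2.12/3 = 0.7067.
Geometric mean = √(0.6200 × 0.7067) = 0.6619.
HTMT = 0.4750 / 0.6619 = 0.72.

0.72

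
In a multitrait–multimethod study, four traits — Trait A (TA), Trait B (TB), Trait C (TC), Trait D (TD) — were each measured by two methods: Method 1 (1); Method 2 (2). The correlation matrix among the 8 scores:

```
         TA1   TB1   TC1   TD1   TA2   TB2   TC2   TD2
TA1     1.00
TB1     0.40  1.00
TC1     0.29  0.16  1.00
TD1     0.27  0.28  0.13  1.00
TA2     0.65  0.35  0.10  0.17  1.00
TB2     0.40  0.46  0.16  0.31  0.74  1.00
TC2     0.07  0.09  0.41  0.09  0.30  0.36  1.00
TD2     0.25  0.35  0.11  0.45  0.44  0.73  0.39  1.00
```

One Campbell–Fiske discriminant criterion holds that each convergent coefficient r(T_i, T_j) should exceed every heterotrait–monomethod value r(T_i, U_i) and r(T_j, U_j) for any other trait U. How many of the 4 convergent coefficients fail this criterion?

Convergent coefficients and their comparison sets:
TA (methods 1·2): 0.65 vs {0.40, 0.74, 0.29, 0.30, 0.27, 0.44} → fail.
TB (methods 1·2): 0.46 vs {0.40, 0.74, 0.16, 0.36, 0.28, 0.73} → fail.
TC (methods 1·2): 0.41 vs {0.29, 0.30, 0.16, 0.36, 0.13, 0.39} → pass.
TD (methods 1·2): 0.45 vs {0.27, 0.44, 0.28, 0.73, 0.13, 0.39} → fail.
3 of 4 fail.

3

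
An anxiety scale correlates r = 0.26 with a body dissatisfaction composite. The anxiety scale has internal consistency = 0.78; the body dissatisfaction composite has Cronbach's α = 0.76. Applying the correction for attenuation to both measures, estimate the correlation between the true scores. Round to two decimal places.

r_true = r_obs / √(r_xx · r_yy) = 0.26 / √(0.78 × 0.76) = 0.26 / √0.5928 = 0.26 / 0.7699 ≈ 0.34.

0.34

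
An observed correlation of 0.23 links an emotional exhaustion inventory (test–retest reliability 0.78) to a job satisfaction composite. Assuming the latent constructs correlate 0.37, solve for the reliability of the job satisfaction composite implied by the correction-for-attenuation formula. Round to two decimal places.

r_true = r_obs / √(r_xx · r_yy) ⇒ 0.37 = 0.23 / √(0.78 · r_yy).
√(0.78 · r_yy) = 0.23 / 0.37 = 0.6216; 0.78 · r_yy = 0.3864; r_yy = 0.3864 / 0.78 ≈ 0.50.

0.50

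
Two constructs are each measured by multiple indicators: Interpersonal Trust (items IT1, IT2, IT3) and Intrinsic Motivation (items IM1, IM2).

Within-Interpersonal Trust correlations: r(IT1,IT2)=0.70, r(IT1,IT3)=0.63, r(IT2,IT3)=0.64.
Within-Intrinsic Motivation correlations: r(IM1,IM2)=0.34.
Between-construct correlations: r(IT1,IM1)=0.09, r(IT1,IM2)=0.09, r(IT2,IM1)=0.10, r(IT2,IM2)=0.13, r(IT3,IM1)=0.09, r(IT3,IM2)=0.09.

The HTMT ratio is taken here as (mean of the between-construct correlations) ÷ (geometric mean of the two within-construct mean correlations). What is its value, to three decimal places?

Between-construct mean = 0.59/6 = 0.0983.
Mean within-IT = 1.97/3 = 0.6567; mean within-IM = 0.34/1 = 0.3400.
Geometric mean = √(0.6567 × 0.3400) = 0.4725.
HTMT = 0.0983 / 0.4725 = 0.208.

0.208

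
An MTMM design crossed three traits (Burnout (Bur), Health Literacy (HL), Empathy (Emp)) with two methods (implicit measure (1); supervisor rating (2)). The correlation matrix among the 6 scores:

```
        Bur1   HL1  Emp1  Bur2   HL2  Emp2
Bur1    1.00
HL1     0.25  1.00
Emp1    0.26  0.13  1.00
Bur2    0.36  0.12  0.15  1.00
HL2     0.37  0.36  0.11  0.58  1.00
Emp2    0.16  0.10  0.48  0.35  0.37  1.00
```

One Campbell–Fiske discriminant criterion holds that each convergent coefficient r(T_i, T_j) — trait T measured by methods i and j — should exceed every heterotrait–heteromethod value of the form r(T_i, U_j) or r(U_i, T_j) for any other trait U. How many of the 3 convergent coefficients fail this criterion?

Each convergent coefficient versus the relevant comparison correlations:
Bur (methods 1·2): 0.36 vs {0.37, 0.12, 0.16, 0.15} → fail.
HL (methods 1·2): 0.36 vs {0.12, 0.37, 0.10, 0.11} → fail.
Emp (methods 1·2): 0.48 vs {0.15, 0.16, 0.11, 0.10} → pass.
2 of 3 fail.

2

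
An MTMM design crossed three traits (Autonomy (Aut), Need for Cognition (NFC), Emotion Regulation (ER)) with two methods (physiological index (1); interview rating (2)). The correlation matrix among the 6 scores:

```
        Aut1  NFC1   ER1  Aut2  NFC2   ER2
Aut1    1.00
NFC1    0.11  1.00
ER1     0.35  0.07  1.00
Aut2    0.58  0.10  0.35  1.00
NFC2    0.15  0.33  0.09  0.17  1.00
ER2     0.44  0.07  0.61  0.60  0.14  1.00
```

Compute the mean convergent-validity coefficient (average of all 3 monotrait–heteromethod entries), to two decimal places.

0.51

Convergent values: 0.58, 0.33, 0.61; mean = 1.52/3 = 0.51.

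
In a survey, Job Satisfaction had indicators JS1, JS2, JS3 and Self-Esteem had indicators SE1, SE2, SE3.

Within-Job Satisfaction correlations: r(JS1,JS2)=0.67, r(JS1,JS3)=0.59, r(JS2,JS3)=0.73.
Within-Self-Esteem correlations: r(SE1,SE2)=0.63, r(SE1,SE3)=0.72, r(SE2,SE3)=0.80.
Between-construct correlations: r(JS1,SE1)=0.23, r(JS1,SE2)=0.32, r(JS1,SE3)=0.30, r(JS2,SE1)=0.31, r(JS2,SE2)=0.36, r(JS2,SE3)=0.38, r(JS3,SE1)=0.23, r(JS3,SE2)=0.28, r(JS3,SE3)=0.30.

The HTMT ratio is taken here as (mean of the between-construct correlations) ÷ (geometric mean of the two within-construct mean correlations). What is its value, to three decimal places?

Mean heterotrait r = 2.71/9 = 0.3011.
Mean within-JS = 1.99/3 = 0.6633; mean within-SE = 2.15/3 = 0.7167.
Geometric mean = √(0.6633 × 0.7167) = 0.6895.
HTMT = 0.3011 / 0.6895 = 0.437.

0.437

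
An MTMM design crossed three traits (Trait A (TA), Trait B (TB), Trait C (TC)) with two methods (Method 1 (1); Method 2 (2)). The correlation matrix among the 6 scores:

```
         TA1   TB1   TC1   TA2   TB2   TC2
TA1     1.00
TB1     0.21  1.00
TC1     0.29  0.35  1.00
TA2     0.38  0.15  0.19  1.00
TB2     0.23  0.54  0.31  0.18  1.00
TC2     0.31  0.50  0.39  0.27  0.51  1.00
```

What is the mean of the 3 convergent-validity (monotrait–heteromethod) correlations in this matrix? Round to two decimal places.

Convergent values: 0.38, 0.54, 0.39; mean = 1.31/3 = 0.44.

0.44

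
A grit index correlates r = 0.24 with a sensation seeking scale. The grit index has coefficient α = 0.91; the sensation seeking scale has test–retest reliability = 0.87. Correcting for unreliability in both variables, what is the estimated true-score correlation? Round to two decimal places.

r_true = r_obs / √(r_xx · r_yy) = 0.24 / √(0.91 × 0.87) = 0.24 / √0.7917 = 0.24 / 0.8898 ≈ 0.27.

0.27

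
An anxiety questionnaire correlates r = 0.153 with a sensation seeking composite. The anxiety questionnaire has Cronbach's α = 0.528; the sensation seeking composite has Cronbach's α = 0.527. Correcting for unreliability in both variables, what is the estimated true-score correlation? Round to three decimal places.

r_true = r_obs / √(r_xx · r_yy) = 0.153 / √(0.528 × 0.527) = 0.153 / √0.278256 = 0.153 / 0.5275 ≈ 0.290.

0.290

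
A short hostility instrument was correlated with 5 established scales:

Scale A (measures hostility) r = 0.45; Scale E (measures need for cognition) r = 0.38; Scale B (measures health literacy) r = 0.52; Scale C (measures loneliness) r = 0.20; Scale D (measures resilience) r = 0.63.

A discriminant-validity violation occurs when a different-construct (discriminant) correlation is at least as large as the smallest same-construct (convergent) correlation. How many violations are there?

2

Convergent (same construct = hostility): Scale A.
Smallest convergent = 0.45. Discriminant values: 0.38, 0.52, 0.20, 0.63; count ≥ 0.45 → 2.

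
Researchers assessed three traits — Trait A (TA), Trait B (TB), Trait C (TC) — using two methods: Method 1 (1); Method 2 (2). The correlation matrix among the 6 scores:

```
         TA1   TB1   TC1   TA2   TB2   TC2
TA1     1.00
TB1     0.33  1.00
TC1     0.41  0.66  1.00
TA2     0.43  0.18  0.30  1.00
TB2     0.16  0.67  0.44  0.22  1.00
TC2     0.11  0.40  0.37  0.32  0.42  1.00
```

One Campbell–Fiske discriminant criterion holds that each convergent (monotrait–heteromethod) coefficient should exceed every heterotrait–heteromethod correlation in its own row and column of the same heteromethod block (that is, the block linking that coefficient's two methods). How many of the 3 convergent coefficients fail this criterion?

1

Checking each validity diagonal entry against its comparison values:
TA (methods 1·2): 0.43 vs {0.16, 0.18, 0.11, 0.30} → pass.
TB (methods 1·2): 0.67 vs {0.18, 0.16, 0.40, 0.44} → pass.
TC (methods 1·2): 0.37 vs {0.30, 0.11, 0.44, 0.40} → fail.
1 of 3 fail.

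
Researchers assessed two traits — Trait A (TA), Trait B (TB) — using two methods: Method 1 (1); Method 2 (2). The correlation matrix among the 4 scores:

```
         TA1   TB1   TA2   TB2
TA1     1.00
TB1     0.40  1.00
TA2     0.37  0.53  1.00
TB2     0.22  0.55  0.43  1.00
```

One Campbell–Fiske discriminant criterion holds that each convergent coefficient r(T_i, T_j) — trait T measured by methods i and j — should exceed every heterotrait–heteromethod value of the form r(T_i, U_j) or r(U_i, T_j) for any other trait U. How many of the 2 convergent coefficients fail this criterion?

1

Convergent coefficients and their comparison sets:
TA (methods 1·2): 0.37 vs {0.22, 0.53} → fail.
TB (methods 1·2): 0.55 vs {0.53, 0.22} → pass.
1 of 2 fail.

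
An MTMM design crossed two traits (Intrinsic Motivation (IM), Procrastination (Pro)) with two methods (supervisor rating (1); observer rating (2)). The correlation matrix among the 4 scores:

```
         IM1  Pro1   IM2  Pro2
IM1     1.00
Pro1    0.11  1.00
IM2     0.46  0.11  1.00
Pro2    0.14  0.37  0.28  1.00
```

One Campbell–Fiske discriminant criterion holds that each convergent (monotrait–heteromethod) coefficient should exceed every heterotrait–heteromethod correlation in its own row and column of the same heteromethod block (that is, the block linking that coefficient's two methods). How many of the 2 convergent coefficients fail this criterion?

0

Each convergent coefficient versus the relevant comparison correlations:
IM (methods 1·2): 0.46 vs {0.14, 0.11} → pass.
Pro (methods 1·2): 0.37 vs {0.11, 0.14} → pass.
0 of 2 fail.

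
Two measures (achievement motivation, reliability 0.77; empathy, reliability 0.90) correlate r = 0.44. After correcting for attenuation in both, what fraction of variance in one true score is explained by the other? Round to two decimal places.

Disattenuated r = 0.44 / √(0.77 × 0.90) = 0.44 / 0.8325 = 0.5285.
Shared true-score variance = 0.5285² = 0.2793 ≈ 0.28.

0.28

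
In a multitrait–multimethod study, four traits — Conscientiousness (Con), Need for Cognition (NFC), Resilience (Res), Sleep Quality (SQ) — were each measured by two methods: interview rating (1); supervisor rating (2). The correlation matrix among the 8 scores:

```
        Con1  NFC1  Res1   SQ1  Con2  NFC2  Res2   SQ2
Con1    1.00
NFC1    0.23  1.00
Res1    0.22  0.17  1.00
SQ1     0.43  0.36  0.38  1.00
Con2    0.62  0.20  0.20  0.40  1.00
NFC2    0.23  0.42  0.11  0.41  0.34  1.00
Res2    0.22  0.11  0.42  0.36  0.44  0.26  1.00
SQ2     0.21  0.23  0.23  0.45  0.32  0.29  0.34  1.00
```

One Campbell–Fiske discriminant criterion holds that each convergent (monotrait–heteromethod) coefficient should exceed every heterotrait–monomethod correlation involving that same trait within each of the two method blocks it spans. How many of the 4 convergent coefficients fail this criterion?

Checking each validity diagonal entry against its comparison values:
Con (methods 1·2): 0.62 vs {0.23, 0.34, 0.22, 0.44, 0.43, 0.32} → pass.
NFC (methods 1·2): 0.42 vs {0.23, 0.34, 0.17, 0.26, 0.36, 0.29} → pass.
Res (methods 1·2): 0.42 vs {0.22, 0.44, 0.17, 0.26, 0.38, 0.34} → fail.
SQ (methods 1·2): 0.45 vs {0.43, 0.32, 0.36, 0.29, 0.38, 0.34} → pass.
1 of 4 fail.

1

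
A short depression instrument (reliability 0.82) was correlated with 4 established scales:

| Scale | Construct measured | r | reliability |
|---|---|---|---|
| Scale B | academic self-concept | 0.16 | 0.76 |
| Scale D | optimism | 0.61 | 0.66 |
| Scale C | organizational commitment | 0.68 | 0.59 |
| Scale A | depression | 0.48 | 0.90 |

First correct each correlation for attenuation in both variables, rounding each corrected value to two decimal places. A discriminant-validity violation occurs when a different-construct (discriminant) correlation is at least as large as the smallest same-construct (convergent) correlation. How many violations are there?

Disattenuated r (r / √(r_scale · r_new)):
  Scale B (disc): 0.16 / √(0.76·0.82) = 0.20
  Scale D (disc): 0.61 / √(0.66·0.82) = 0.83
  Scale C (disc): 0.68 / √(0.59·0.82) = 0.98
  Scale A (conv): 0.48 / √(0.90·0.82) = 0.56
Smallest convergent = 0.56. Discriminant values: 0.20, 0.83, 0.98; count ≥ 0.56 → 2.

2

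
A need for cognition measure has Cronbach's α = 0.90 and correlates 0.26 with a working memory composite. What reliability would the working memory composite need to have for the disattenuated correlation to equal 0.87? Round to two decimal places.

0.10

r_true = r_obs / √(r_xx · r_yy) ⇒ 0.87 = 0.26 / √(0.90 · r_yy).
√(0.90 · r_yy) = 0.26 / 0.87 = 0.2989; 0.90 · r_yy = 0.0893; r_yy = 0.0893 / 0.90 ≈ 0.10.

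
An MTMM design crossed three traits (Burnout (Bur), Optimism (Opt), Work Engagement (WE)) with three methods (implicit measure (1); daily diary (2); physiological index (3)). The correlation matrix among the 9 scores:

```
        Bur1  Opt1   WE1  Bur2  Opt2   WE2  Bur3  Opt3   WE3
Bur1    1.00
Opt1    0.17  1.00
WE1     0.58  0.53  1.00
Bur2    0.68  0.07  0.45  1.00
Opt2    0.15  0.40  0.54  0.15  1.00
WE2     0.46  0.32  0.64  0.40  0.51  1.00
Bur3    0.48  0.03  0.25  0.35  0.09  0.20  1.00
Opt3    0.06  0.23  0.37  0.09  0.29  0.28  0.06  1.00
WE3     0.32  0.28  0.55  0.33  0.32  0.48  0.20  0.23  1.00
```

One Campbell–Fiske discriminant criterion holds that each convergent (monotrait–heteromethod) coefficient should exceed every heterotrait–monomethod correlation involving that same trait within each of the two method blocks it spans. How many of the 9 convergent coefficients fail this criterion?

7

Checking each validity diagonal entry against its comparison values:
Bur (methods 1·2): 0.68 vs {0.17, 0.15, 0.58, 0.40} → pass.
Bur (methods 1·3): 0.48 vs {0.17, 0.06, 0.58, 0.20} → fail.
Bur (methods 2·3): 0.35 vs {0.15, 0.06, 0.40, 0.20} → fail.
Opt (methods 1·2): 0.40 vs {0.17, 0.15, 0.53, 0.51} → fail.
Opt (methods 1·3): 0.23 vs {0.17, 0.06, 0.53, 0.23} → fail.
Opt (methods 2·3): 0.29 vs {0.15, 0.06, 0.51, 0.23} → fail.
WE (methods 1·2): 0.64 vs {0.58, 0.40, 0.53, 0.51} → pass.
WE (methods 1·3): 0.55 vs {0.58, 0.20, 0.53, 0.23} → fail.
WE (methods 2·3): 0.48 vs {0.40, 0.20, 0.51, 0.23} → fail.
7 of 9 fail.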